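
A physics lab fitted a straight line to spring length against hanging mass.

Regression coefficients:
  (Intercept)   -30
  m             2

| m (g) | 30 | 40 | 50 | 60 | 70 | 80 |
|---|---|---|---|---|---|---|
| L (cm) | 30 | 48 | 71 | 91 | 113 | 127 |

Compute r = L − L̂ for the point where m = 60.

L̂ = -30 + 2·60 = 90
r = 91 − 90 = 1

r = 1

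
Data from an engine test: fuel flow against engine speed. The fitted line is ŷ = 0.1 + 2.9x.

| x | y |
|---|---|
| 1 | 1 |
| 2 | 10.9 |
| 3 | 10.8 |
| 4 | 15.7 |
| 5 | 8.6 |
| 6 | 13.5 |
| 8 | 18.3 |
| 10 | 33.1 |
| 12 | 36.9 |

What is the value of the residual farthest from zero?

e = -6

x=1: ŷ = 0.1 + 2.9·1 = 3; e = 1 − 3 = -2
x=2: ŷ = 0.1 + 2.9·2 = 5.9; e = 10.9 − 5.9 = 5
x=3: ŷ = 0.1 + 2.9·3 = 8.8; e = 10.8 − 8.8 = 2
x=4: ŷ = 0.1 + 2.9·4 = 11.7; e = 15.7 − 11.7 = 4
x=5: ŷ = 0.1 + 2.9·5 = 14.6; e = 8.6 − 14.6 = -6
x=6: ŷ = 0.1 + 2.9·6 = 17.5; e = 13.5 − 17.5 = -4
x=8: ŷ = 0.1 + 2.9·8 = 23.3; e = 18.3 − 23.3 = -5
x=10: ŷ = 0.1 + 2.9·10 = 29.1; e = 33.1 − 29.1 = 4
x=12: ŷ = 0.1 + 2.9·12 = 34.9; e = 36.9 − 34.9 = 2
Largest |e| is 6 at x = 5, residual -6.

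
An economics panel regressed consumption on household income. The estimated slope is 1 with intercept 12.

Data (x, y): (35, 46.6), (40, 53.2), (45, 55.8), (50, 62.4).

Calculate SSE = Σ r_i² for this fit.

x=35: ŷ = 12 + 35 = 47; r = 46.6 − 47 = -0.4
x=40: ŷ = 12 + 40 = 52; r = 53.2 − 52 = 1.2
x=45: ŷ = 12 + 45 = 57; r = 55.8 − 57 = -1.2
x=50: ŷ = 12 + 50 = 62; r = 62.4 − 62 = 0.4
SSE = 0.16 + 1.44 + 1.44 + 0.16 = 3.2

SSE = 3.2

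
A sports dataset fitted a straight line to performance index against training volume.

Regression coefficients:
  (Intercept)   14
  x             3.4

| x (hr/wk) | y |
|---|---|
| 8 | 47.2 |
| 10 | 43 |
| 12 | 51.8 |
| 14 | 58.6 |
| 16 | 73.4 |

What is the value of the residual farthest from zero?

e = 6

x=8: ŷ = 14 + 3.4·8 = 41.2; e = 47.2 − 41.2 = 6
x=10: ŷ = 14 + 3.4·10 = 48; e = 43 − 48 = -5
x=12: ŷ = 14 + 3.4·12 = 54.8; e = 51.8 − 54.8 = -3
x=14: ŷ = 14 + 3.4·14 = 61.6; e = 58.6 − 61.6 = -3
x=16: ŷ = 14 + 3.4·16 = 68.4; e = 73.4 − 68.4 = 5
Largest |e| is 6 at x = 8, residual 6.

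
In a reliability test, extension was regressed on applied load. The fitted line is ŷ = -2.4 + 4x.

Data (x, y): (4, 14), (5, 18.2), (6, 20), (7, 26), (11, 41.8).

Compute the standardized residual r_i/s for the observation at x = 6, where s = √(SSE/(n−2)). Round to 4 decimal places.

-1.5302

x=4: ŷ = -2.4 + 4·4 = 13.6; r = 14 − 13.6 = 0.4
x=5: ŷ = -2.4 + 4·5 = 17.6; r = 18.2 − 17.6 = 0.6
x=6: ŷ = -2.4 + 4·6 = 21.6; r = 20 − 21.6 = -1.6
x=7: ŷ = -2.4 + 4·7 = 25.6; r = 26 − 25.6 = 0.4
x=11: ŷ = -2.4 + 4·11 = 41.6; r = 41.8 − 41.6 = 0.2
SSE = 0.16 + 0.36 + 2.56 + 0.16 + 0.04 = 3.28
s = √(3.28/3) = 1.04563
r/s = -1.6 / 1.04563 = -1.5302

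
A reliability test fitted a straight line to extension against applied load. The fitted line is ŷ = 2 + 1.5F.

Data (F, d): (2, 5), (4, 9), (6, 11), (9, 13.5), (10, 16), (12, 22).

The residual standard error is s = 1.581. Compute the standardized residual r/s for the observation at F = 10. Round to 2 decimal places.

-0.63

ŷ = 2 + 1.5·10 = 17
r = 16 − 17 = -1
r/s = -1 / 1.581 = -0.63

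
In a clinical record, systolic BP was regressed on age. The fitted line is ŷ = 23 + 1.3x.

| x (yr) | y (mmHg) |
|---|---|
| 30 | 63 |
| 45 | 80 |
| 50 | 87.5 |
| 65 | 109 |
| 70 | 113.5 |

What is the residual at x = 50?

r = -0.5

ŷ = 23 + 1.3·50 = 88
r = 87.5 − 88 = -0.5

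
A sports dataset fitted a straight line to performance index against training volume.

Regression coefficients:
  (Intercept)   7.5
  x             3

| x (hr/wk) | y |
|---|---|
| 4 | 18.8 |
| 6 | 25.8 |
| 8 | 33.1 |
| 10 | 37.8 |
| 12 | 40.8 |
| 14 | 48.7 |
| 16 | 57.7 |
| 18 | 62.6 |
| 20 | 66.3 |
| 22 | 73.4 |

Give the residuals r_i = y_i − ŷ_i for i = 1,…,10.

x=4: ŷ = 7.5 + 3·4 = 19.5; r = 18.8 − 19.5 = -0.7
x=6: ŷ = 7.5 + 3·6 = 25.5; r = 25.8 − 25.5 = 0.3
x=8: ŷ = 7.5 + 3·8 = 31.5; r = 33.1 − 31.5 = 1.6
x=10: ŷ = 7.5 + 3·10 = 37.5; r = 37.8 − 37.5 = 0.3
x=12: ŷ = 7.5 + 3·12 = 43.5; r = 40.8 − 43.5 = -2.7
x=14: ŷ = 7.5 + 3·14 = 49.5; r = 48.7 − 49.5 = -0.8
x=16: ŷ = 7.5 + 3·16 = 55.5; r = 57.7 − 55.5 = 2.2
x=18: ŷ = 7.5 + 3·18 = 61.5; r = 62.6 − 61.5 = 1.1
x=20: ŷ = 7.5 + 3·20 = 67.5; r = 66.3 − 67.5 = -1.2
x=22: ŷ = 7.5 + 3·22 = 73.5; r = 73.4 − 73.5 = -0.1

-0.7, 0.3, 1.6, 0.3, -2.7, -0.8, 2.2, 1.1, -1.2, -0.1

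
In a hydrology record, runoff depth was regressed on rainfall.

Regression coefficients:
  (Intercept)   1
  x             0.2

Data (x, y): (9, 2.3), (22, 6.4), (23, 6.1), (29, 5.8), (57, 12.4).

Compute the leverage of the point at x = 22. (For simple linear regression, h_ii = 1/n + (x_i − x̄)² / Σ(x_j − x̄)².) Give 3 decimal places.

h = 0.228

x̄ = (9 + 22 + 23 + 29 + 57)/5 = 28
Σ(x − x̄)² = 361 + 36 + 25 + 1 + 841 = 1264
h = 1/5 + (-6)²/1264 = 0.2 + 0.028481 = 0.228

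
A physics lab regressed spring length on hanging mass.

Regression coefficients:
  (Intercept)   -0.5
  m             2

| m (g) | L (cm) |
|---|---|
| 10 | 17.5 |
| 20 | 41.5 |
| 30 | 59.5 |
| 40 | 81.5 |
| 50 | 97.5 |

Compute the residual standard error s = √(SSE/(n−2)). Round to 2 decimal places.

s = 2.31

m=10: ŷ = -0.5 + 2·10 = 19.5; e = 17.5 − 19.5 = -2
m=20: ŷ = -0.5 + 2·20 = 39.5; e = 41.5 − 39.5 = 2
m=30: ŷ = -0.5 + 2·30 = 59.5; e = 59.5 − 59.5 = 0
m=40: ŷ = -0.5 + 2·40 = 79.5; e = 81.5 − 79.5 = 2
m=50: ŷ = -0.5 + 2·50 = 99.5; e = 97.5 − 99.5 = -2
SSE = 4 + 4 + 0 + 4 + 4 = 16
s = √(16/3) = √5.33333 ≈ 2.31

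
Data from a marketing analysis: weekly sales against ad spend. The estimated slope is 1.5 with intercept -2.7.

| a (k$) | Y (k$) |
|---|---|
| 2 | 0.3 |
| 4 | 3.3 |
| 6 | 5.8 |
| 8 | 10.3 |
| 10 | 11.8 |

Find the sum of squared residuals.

SSE = 1.5

a=2: Ŷ = -2.7 + 1.5·2 = 0.3; r = 0.3 − 0.3 = 0
a=4: Ŷ = -2.7 + 1.5·4 = 3.3; r = 3.3 − 3.3 = 0
a=6: Ŷ = -2.7 + 1.5·6 = 6.3; r = 5.8 − 6.3 = -0.5
a=8: Ŷ = -2.7 + 1.5·8 = 9.3; r = 10.3 − 9.3 = 1
a=10: Ŷ = -2.7 + 1.5·10 = 12.3; r = 11.8 − 12.3 = -0.5
SSE = 0 + 0 + 0.25 + 1 + 0.25 = 1.5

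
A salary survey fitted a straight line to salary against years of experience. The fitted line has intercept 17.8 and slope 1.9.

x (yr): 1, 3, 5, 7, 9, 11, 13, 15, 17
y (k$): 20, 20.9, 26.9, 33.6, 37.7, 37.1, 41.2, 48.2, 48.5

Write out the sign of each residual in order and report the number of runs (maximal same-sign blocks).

x=1: ŷ = 17.8 + 1.9·1 = 19.7; e = 20 − 19.7 = 0.3
x=3: ŷ = 17.8 + 1.9·3 = 23.5; e = 20.9 − 23.5 = -2.6
x=5: ŷ = 17.8 + 1.9·5 = 27.3; e = 26.9 − 27.3 = -0.4
x=7: ŷ = 17.8 + 1.9·7 = 31.1; e = 33.6 − 31.1 = 2.5
x=9: ŷ = 17.8 + 1.9·9 = 34.9; e = 37.7 − 34.9 = 2.8
x=11: ŷ = 17.8 + 1.9·11 = 38.7; e = 37.1 − 38.7 = -1.6
x=13: ŷ = 17.8 + 1.9·13 = 42.5; e = 41.2 − 42.5 = -1.3
x=15: ŷ = 17.8 + 1.9·15 = 46.3; e = 48.2 − 46.3 = 1.9
x=17: ŷ = 17.8 + 1.9·17 = 50.1; e = 48.5 − 50.1 = -1.6
Signs: + − − + + − − + −
Runs: +×1, −×2, +×2, −×2, +×1, −×1 → 6

6 runs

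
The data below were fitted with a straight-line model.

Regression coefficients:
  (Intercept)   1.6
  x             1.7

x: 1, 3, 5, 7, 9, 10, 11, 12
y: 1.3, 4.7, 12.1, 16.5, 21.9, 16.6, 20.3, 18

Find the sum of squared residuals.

x=1: ŷ = 1.6 + 1.7·1 = 3.3; e = 1.3 − 3.3 = -2
x=3: ŷ = 1.6 + 1.7·3 = 6.7; e = 4.7 − 6.7 = -2
x=5: ŷ = 1.6 + 1.7·5 = 10.1; e = 12.1 − 10.1 = 2
x=7: ŷ = 1.6 + 1.7·7 = 13.5; e = 16.5 − 13.5 = 3
x=9: ŷ = 1.6 + 1.7·9 = 16.9; e = 21.9 − 16.9 = 5
x=10: ŷ = 1.6 + 1.7·10 = 18.6; e = 16.6 − 18.6 = -2
x=11: ŷ = 1.6 + 1.7·11 = 20.3; e = 20.3 − 20.3 = 0
x=12: ŷ = 1.6 + 1.7·12 = 22; e = 18 − 22 = -4
SSE = 4 + 4 + 4 + 9 + 25 + 4 + 0 + 16 = 66

SSE = 66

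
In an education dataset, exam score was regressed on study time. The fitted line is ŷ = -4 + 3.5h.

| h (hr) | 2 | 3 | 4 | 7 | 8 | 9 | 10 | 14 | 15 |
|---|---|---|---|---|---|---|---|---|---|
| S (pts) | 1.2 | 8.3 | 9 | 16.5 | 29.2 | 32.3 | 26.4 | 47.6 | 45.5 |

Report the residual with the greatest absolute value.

h=2: ŷ = -4 + 3.5·2 = 3; e = 1.2 − 3 = -1.8
h=3: ŷ = -4 + 3.5·3 = 6.5; e = 8.3 − 6.5 = 1.8
h=4: ŷ = -4 + 3.5·4 = 10; e = 9 − 10 = -1
h=7: ŷ = -4 + 3.5·7 = 20.5; e = 16.5 − 20.5 = -4
h=8: ŷ = -4 + 3.5·8 = 24; e = 29.2 − 24 = 5.2
h=9: ŷ = -4 + 3.5·9 = 27.5; e = 32.3 − 27.5 = 4.8
h=10: ŷ = -4 + 3.5·10 = 31; e = 26.4 − 31 = -4.6
h=14: ŷ = -4 + 3.5·14 = 45; e = 47.6 − 45 = 2.6
h=15: ŷ = -4 + 3.5·15 = 48.5; e = 45.5 − 48.5 = -3
Largest |e| is 5.2 at h = 8, residual 5.2.

e = 5.2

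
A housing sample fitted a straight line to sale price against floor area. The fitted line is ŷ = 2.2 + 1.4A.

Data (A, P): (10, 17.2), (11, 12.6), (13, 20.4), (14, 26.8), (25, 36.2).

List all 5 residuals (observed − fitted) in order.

1, -5, 0, 5, -1

A=10: ŷ = 2.2 + 1.4·10 = 16.2; r = 17.2 − 16.2 = 1
A=11: ŷ = 2.2 + 1.4·11 = 17.6; r = 12.6 − 17.6 = -5
A=13: ŷ = 2.2 + 1.4·13 = 20.4; r = 20.4 − 20.4 = 0
A=14: ŷ = 2.2 + 1.4·14 = 21.8; r = 26.8 − 21.8 = 5
A=25: ŷ = 2.2 + 1.4·25 = 37.2; r = 36.2 − 37.2 = -1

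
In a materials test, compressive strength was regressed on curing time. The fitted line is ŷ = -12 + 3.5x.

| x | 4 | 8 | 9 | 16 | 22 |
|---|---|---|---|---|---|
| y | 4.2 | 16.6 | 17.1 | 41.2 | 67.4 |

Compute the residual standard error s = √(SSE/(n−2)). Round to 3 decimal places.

x=4: ŷ = -12 + 3.5·4 = 2; e = 4.2 − 2 = 2.2
x=8: ŷ = -12 + 3.5·8 = 16; e = 16.6 − 16 = 0.6
x=9: ŷ = -12 + 3.5·9 = 19.5; e = 17.1 − 19.5 = -2.4
x=16: ŷ = -12 + 3.5·16 = 44; e = 41.2 − 44 = -2.8
x=22: ŷ = -12 + 3.5·22 = 65; e = 67.4 − 65 = 2.4
SSE = 4.84 + 0.36 + 5.76 + 7.84 + 5.76 = 24.56
s = √(24.56/3) = √8.18667 ≈ 2.861

s = 2.861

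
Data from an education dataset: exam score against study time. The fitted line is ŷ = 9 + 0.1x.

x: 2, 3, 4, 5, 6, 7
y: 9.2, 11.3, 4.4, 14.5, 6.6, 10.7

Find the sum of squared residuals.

x=2: ŷ = 9 + 0.1·2 = 9.2; r = 9.2 − 9.2 = 0
x=3: ŷ = 9 + 0.1·3 = 9.3; r = 11.3 − 9.3 = 2
x=4: ŷ = 9 + 0.1·4 = 9.4; r = 4.4 − 9.4 = -5
x=5: ŷ = 9 + 0.1·5 = 9.5; r = 14.5 − 9.5 = 5
x=6: ŷ = 9 + 0.1·6 = 9.6; r = 6.6 − 9.6 = -3
x=7: ŷ = 9 + 0.1·7 = 9.7; r = 10.7 − 9.7 = 1
SSE = 0 + 4 + 25 + 25 + 9 + 1 = 64

SSE = 64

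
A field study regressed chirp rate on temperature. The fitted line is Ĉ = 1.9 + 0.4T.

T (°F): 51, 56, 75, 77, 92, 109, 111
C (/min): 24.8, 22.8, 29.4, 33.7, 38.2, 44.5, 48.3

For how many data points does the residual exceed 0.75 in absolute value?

T=51: Ĉ = 1.9 + 0.4·51 = 22.3; r = 24.8 − 22.3 = 2.5
T=56: Ĉ = 1.9 + 0.4·56 = 24.3; r = 22.8 − 24.3 = -1.5
T=75: Ĉ = 1.9 + 0.4·75 = 31.9; r = 29.4 − 31.9 = -2.5
T=77: Ĉ = 1.9 + 0.4·77 = 32.7; r = 33.7 − 32.7 = 1
T=92: Ĉ = 1.9 + 0.4·92 = 38.7; r = 38.2 − 38.7 = -0.5
T=109: Ĉ = 1.9 + 0.4·109 = 45.5; r = 44.5 − 45.5 = -1
T=111: Ĉ = 1.9 + 0.4·111 = 46.3; r = 48.3 − 46.3 = 2
|r| > 0.75: T=51 (|r|=2.5), T=56 (|r|=1.5), T=75 (|r|=2.5), T=77 (|r|=1), T=109 (|r|=1), T=111 (|r|=2) → 6

6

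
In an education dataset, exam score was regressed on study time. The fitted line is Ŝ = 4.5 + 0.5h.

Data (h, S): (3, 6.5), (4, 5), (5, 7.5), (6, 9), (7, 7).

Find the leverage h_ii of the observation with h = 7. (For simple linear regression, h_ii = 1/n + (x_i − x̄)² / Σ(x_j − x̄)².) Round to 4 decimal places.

h̄ = (3 + 4 + 5 + 6 + 7)/5 = 5
Σ(h − h̄)² = 4 + 1 + 0 + 1 + 4 = 10
h = 1/5 + (2)²/10 = 0.2 + 0.4 = 0.6000

h = 0.6000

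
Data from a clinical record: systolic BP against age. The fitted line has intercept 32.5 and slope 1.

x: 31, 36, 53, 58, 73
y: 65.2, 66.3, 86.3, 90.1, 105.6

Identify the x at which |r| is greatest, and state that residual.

x = 36, r = -2.2

x=31: ŷ = 32.5 + 31 = 63.5; r = 65.2 − 63.5 = 1.7
x=36: ŷ = 32.5 + 36 = 68.5; r = 66.3 − 68.5 = -2.2
x=53: ŷ = 32.5 + 53 = 85.5; r = 86.3 − 85.5 = 0.8
x=58: ŷ = 32.5 + 58 = 90.5; r = 90.1 − 90.5 = -0.4
x=73: ŷ = 32.5 + 73 = 105.5; r = 105.6 − 105.5 = 0.1
Largest |r| is 2.2 at x = 36, residual -2.2.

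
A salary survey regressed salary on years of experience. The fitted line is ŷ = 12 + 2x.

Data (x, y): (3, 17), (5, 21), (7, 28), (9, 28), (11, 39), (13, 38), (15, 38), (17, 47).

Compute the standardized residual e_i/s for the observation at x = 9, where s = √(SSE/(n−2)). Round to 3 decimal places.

-0.679

x=3: ŷ = 12 + 2·3 = 18; e = 17 − 18 = -1
x=5: ŷ = 12 + 2·5 = 22; e = 21 − 22 = -1
x=7: ŷ = 12 + 2·7 = 26; e = 28 − 26 = 2
x=9: ŷ = 12 + 2·9 = 30; e = 28 − 30 = -2
x=11: ŷ = 12 + 2·11 = 34; e = 39 − 34 = 5
x=13: ŷ = 12 + 2·13 = 38; e = 38 − 38 = 0
x=15: ŷ = 12 + 2·15 = 42; e = 38 − 42 = -4
x=17: ŷ = 12 + 2·17 = 46; e = 47 − 46 = 1
SSE = 1 + 1 + 4 + 4 + 25 + 0 + 16 + 1 = 52
s = √(52/6) = 2.94392
e/s = -2 / 2.94392 = -0.679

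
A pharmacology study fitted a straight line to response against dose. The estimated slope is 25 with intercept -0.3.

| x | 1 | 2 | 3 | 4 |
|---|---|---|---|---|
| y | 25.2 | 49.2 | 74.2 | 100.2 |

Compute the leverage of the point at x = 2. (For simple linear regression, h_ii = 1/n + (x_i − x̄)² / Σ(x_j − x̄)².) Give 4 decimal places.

h = 0.3000

x̄ = (1 + 2 + 3 + 4)/4 = 2.5
Σ(x − x̄)² = 2.25 + 0.25 + 0.25 + 2.25 = 5
h = 1/4 + (-0.5)²/5 = 0.25 + 0.05 = 0.3000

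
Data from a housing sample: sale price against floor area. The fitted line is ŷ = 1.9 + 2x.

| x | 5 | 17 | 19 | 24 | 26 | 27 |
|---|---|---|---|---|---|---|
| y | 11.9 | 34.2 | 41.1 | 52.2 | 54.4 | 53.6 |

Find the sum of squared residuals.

SSE = 15.16

x=5: ŷ = 1.9 + 2·5 = 11.9; e = 11.9 − 11.9 = 0
x=17: ŷ = 1.9 + 2·17 = 35.9; e = 34.2 − 35.9 = -1.7
x=19: ŷ = 1.9 + 2·19 = 39.9; e = 41.1 − 39.9 = 1.2
x=24: ŷ = 1.9 + 2·24 = 49.9; e = 52.2 − 49.9 = 2.3
x=26: ŷ = 1.9 + 2·26 = 53.9; e = 54.4 − 53.9 = 0.5
x=27: ŷ = 1.9 + 2·27 = 55.9; e = 53.6 − 55.9 = -2.3
SSE = 0 + 2.89 + 1.44 + 5.29 + 0.25 + 5.29 = 15.16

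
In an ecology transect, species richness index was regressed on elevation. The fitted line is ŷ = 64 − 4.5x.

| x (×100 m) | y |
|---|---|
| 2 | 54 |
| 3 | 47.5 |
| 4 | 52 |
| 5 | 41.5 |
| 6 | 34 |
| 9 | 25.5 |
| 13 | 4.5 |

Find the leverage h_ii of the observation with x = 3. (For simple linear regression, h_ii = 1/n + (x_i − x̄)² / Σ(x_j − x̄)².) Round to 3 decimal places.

x̄ = (2 + 3 + 4 + 5 + 6 + 9 + 13)/7 = 6
Σ(x − x̄)² = 16 + 9 + 4 + 1 + 0 + 9 + 49 = 88
h = 1/7 + (-3)²/88 = 0.142857 + 0.102273 = 0.245

h = 0.245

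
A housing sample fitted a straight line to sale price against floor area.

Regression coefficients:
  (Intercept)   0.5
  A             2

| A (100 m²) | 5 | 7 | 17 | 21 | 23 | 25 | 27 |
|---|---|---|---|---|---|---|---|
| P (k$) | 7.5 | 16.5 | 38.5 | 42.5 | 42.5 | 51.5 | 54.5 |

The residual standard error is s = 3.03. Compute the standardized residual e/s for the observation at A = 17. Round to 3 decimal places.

1.320

ŷ = 0.5 + 2·17 = 34.5
e = 38.5 − 34.5 = 4
e/s = 4 / 3.03 = 1.320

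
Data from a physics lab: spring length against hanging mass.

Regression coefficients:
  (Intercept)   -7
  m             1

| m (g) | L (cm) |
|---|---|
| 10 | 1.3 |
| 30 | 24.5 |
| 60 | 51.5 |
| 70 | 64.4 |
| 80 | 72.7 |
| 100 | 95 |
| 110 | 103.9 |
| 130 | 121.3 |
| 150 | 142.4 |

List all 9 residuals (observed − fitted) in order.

-1.7, 1.5, -1.5, 1.4, -0.3, 2, 0.9, -1.7, -0.6

m=10: ŷ = -7 + 10 = 3; e = 1.3 − 3 = -1.7
m=30: ŷ = -7 + 30 = 23; e = 24.5 − 23 = 1.5
m=60: ŷ = -7 + 60 = 53; e = 51.5 − 53 = -1.5
m=70: ŷ = -7 + 70 = 63; e = 64.4 − 63 = 1.4
m=80: ŷ = -7 + 80 = 73; e = 72.7 − 73 = -0.3
m=100: ŷ = -7 + 100 = 93; e = 95 − 93 = 2
m=110: ŷ = -7 + 110 = 103; e = 103.9 − 103 = 0.9
m=130: ŷ = -7 + 130 = 123; e = 121.3 − 123 = -1.7
m=150: ŷ = -7 + 150 = 143; e = 142.4 − 143 = -0.6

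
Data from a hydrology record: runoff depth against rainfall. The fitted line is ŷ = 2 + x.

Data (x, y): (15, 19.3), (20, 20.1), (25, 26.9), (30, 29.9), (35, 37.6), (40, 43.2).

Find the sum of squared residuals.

x=15: ŷ = 2 + 15 = 17; e = 19.3 − 17 = 2.3
x=20: ŷ = 2 + 20 = 22; e = 20.1 − 22 = -1.9
x=25: ŷ = 2 + 25 = 27; e = 26.9 − 27 = -0.1
x=30: ŷ = 2 + 30 = 32; e = 29.9 − 32 = -2.1
x=35: ŷ = 2 + 35 = 37; e = 37.6 − 37 = 0.6
x=40: ŷ = 2 + 40 = 42; e = 43.2 − 42 = 1.2
SSE = 5.29 + 3.61 + 0.01 + 4.41 + 0.36 + 1.44 = 15.12

SSE = 15.12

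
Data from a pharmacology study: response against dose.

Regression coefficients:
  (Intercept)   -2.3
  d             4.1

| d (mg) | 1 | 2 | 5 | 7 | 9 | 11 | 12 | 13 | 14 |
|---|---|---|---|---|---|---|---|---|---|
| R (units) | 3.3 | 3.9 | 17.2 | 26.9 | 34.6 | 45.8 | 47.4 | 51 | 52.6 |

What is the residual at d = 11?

e = 3

ŷ = -2.3 + 4.1·11 = 42.8
e = 45.8 − 42.8 = 3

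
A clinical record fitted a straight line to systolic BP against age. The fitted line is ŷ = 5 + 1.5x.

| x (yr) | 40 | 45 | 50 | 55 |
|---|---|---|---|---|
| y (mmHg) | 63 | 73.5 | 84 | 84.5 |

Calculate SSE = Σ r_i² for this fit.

x=40: ŷ = 5 + 1.5·40 = 65; r = 63 − 65 = -2
x=45: ŷ = 5 + 1.5·45 = 72.5; r = 73.5 − 72.5 = 1
x=50: ŷ = 5 + 1.5·50 = 80; r = 84 − 80 = 4
x=55: ŷ = 5 + 1.5·55 = 87.5; r = 84.5 − 87.5 = -3
SSE = 4 + 1 + 16 + 9 = 30

SSE = 30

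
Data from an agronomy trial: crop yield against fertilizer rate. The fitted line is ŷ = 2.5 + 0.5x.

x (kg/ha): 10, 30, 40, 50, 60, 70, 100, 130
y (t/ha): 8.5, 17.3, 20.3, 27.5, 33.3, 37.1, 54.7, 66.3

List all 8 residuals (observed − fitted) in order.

1, -0.2, -2.2, 0, 0.8, -0.4, 2.2, -1.2

x=10: ŷ = 2.5 + 0.5·10 = 7.5; e = 8.5 − 7.5 = 1
x=30: ŷ = 2.5 + 0.5·30 = 17.5; e = 17.3 − 17.5 = -0.2
x=40: ŷ = 2.5 + 0.5·40 = 22.5; e = 20.3 − 22.5 = -2.2
x=50: ŷ = 2.5 + 0.5·50 = 27.5; e = 27.5 − 27.5 = 0
x=60: ŷ = 2.5 + 0.5·60 = 32.5; e = 33.3 − 32.5 = 0.8
x=70: ŷ = 2.5 + 0.5·70 = 37.5; e = 37.1 − 37.5 = -0.4
x=100: ŷ = 2.5 + 0.5·100 = 52.5; e = 54.7 − 52.5 = 2.2
x=130: ŷ = 2.5 + 0.5·130 = 67.5; e = 66.3 − 67.5 = -1.2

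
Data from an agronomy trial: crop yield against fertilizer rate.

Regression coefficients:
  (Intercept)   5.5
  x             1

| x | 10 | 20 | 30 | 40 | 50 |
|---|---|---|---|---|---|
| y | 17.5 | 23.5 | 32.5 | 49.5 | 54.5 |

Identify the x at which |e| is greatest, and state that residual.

x = 40, e = 4

x=10: ŷ = 5.5 + 10 = 15.5; e = 17.5 − 15.5 = 2
x=20: ŷ = 5.5 + 20 = 25.5; e = 23.5 − 25.5 = -2
x=30: ŷ = 5.5 + 30 = 35.5; e = 32.5 − 35.5 = -3
x=40: ŷ = 5.5 + 40 = 45.5; e = 49.5 − 45.5 = 4
x=50: ŷ = 5.5 + 50 = 55.5; e = 54.5 − 55.5 = -1
Largest |e| is 4 at x = 40, residual 4.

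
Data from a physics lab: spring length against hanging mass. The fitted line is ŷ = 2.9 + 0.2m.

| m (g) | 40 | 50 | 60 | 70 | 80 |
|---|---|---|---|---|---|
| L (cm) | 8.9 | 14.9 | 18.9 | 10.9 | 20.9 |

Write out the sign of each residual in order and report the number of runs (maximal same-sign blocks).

4 runs

m=40: ŷ = 2.9 + 0.2·40 = 10.9; e = 8.9 − 10.9 = -2
m=50: ŷ = 2.9 + 0.2·50 = 12.9; e = 14.9 − 12.9 = 2
m=60: ŷ = 2.9 + 0.2·60 = 14.9; e = 18.9 − 14.9 = 4
m=70: ŷ = 2.9 + 0.2·70 = 16.9; e = 10.9 − 16.9 = -6
m=80: ŷ = 2.9 + 0.2·80 = 18.9; e = 20.9 − 18.9 = 2
Signs: − + + − +
Runs: −×1, +×2, −×1, +×1 → 4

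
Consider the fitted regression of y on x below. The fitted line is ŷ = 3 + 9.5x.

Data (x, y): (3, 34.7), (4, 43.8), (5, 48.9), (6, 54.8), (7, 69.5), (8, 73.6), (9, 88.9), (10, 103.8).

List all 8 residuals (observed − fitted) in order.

3.2, 2.8, -1.6, -5.2, 0, -5.4, 0.4, 5.8

x=3: ŷ = 3 + 9.5·3 = 31.5; e = 34.7 − 31.5 = 3.2
x=4: ŷ = 3 + 9.5·4 = 41; e = 43.8 − 41 = 2.8
x=5: ŷ = 3 + 9.5·5 = 50.5; e = 48.9 − 50.5 = -1.6
x=6: ŷ = 3 + 9.5·6 = 60; e = 54.8 − 60 = -5.2
x=7: ŷ = 3 + 9.5·7 = 69.5; e = 69.5 − 69.5 = 0
x=8: ŷ = 3 + 9.5·8 = 79; e = 73.6 − 79 = -5.4
x=9: ŷ = 3 + 9.5·9 = 88.5; e = 88.9 − 88.5 = 0.4
x=10: ŷ = 3 + 9.5·10 = 98; e = 103.8 − 98 = 5.8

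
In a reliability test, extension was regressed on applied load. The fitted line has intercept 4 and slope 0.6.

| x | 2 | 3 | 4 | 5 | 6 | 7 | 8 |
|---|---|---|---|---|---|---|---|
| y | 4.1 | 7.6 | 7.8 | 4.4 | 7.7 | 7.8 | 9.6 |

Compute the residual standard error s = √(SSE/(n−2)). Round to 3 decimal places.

x=2: ŷ = 4 + 0.6·2 = 5.2; r = 4.1 − 5.2 = -1.1
x=3: ŷ = 4 + 0.6·3 = 5.8; r = 7.6 − 5.8 = 1.8
x=4: ŷ = 4 + 0.6·4 = 6.4; r = 7.8 − 6.4 = 1.4
x=5: ŷ = 4 + 0.6·5 = 7; r = 4.4 − 7 = -2.6
x=6: ŷ = 4 + 0.6·6 = 7.6; r = 7.7 − 7.6 = 0.1
x=7: ŷ = 4 + 0.6·7 = 8.2; r = 7.8 − 8.2 = -0.4
x=8: ŷ = 4 + 0.6·8 = 8.8; r = 9.6 − 8.8 = 0.8
SSE = 1.21 + 3.24 + 1.96 + 6.76 + 0.01 + 0.16 + 0.64 = 13.98
s = √(13.98/5) = √2.796 ≈ 1.672

s = 1.672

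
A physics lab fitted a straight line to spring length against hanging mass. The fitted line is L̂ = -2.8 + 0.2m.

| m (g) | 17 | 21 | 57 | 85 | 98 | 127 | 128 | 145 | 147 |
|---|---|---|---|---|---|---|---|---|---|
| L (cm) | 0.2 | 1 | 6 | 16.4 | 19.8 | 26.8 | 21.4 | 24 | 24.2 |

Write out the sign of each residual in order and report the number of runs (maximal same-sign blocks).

m=17: L̂ = -2.8 + 0.2·17 = 0.6; e = 0.2 − 0.6 = -0.4
m=21: L̂ = -2.8 + 0.2·21 = 1.4; e = 1 − 1.4 = -0.4
m=57: L̂ = -2.8 + 0.2·57 = 8.6; e = 6 − 8.6 = -2.6
m=85: L̂ = -2.8 + 0.2·85 = 14.2; e = 16.4 − 14.2 = 2.2
m=98: L̂ = -2.8 + 0.2·98 = 16.8; e = 19.8 − 16.8 = 3
m=127: L̂ = -2.8 + 0.2·127 = 22.6; e = 26.8 − 22.6 = 4.2
m=128: L̂ = -2.8 + 0.2·128 = 22.8; e = 21.4 − 22.8 = -1.4
m=145: L̂ = -2.8 + 0.2·145 = 26.2; e = 24 − 26.2 = -2.2
m=147: L̂ = -2.8 + 0.2·147 = 26.6; e = 24.2 − 26.6 = -2.4
Signs: − − − + + + − − −
Runs: −×3, +×3, −×3 → 3

3 runs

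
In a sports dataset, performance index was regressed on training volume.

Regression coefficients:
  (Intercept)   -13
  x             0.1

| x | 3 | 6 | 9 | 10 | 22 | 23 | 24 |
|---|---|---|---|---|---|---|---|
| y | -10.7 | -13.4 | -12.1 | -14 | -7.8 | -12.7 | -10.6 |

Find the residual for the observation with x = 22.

e = 3

ŷ = -13 + 0.1·22 = -10.8
e = -7.8 − (-10.8) = 3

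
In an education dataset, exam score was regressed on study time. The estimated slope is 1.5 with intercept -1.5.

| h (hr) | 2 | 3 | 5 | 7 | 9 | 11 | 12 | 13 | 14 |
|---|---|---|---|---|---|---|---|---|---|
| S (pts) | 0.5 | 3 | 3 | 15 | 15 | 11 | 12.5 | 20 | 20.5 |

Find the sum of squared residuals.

h=2: ŷ = -1.5 + 1.5·2 = 1.5; e = 0.5 − 1.5 = -1
h=3: ŷ = -1.5 + 1.5·3 = 3; e = 3 − 3 = 0
h=5: ŷ = -1.5 + 1.5·5 = 6; e = 3 − 6 = -3
h=7: ŷ = -1.5 + 1.5·7 = 9; e = 15 − 9 = 6
h=9: ŷ = -1.5 + 1.5·9 = 12; e = 15 − 12 = 3
h=11: ŷ = -1.5 + 1.5·11 = 15; e = 11 − 15 = -4
h=12: ŷ = -1.5 + 1.5·12 = 16.5; e = 12.5 − 16.5 = -4
h=13: ŷ = -1.5 + 1.5·13 = 18; e = 20 − 18 = 2
h=14: ŷ = -1.5 + 1.5·14 = 19.5; e = 20.5 − 19.5 = 1
SSE = 1 + 0 + 9 + 36 + 9 + 16 + 16 + 4 + 1 = 92

SSE = 92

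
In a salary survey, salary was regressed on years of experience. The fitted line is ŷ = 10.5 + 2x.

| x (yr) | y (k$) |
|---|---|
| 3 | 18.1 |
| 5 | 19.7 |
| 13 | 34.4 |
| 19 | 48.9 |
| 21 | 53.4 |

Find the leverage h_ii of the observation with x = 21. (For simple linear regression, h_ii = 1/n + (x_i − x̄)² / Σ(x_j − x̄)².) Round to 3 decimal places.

h = 0.497

x̄ = (3 + 5 + 13 + 19 + 21)/5 = 12.2
Σ(x − x̄)² = 84.64 + 51.84 + 0.64 + 46.24 + 77.44 = 260.8
h = 1/5 + (8.8)²/260.8 = 0.2 + 0.296933 = 0.497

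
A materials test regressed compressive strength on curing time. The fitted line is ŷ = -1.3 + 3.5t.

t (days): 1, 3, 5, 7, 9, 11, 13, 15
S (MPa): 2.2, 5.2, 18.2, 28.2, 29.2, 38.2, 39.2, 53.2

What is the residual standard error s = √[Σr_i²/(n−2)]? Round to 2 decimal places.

s = 3.56

t=1: ŷ = -1.3 + 3.5·1 = 2.2; r = 2.2 − 2.2 = 0
t=3: ŷ = -1.3 + 3.5·3 = 9.2; r = 5.2 − 9.2 = -4
t=5: ŷ = -1.3 + 3.5·5 = 16.2; r = 18.2 − 16.2 = 2
t=7: ŷ = -1.3 + 3.5·7 = 23.2; r = 28.2 − 23.2 = 5
t=9: ŷ = -1.3 + 3.5·9 = 30.2; r = 29.2 − 30.2 = -1
t=11: ŷ = -1.3 + 3.5·11 = 37.2; r = 38.2 − 37.2 = 1
t=13: ŷ = -1.3 + 3.5·13 = 44.2; r = 39.2 − 44.2 = -5
t=15: ŷ = -1.3 + 3.5·15 = 51.2; r = 53.2 − 51.2 = 2
SSE = 0 + 16 + 4 + 25 + 1 + 1 + 25 + 4 = 76
s = √(76/6) = √12.6667 ≈ 3.56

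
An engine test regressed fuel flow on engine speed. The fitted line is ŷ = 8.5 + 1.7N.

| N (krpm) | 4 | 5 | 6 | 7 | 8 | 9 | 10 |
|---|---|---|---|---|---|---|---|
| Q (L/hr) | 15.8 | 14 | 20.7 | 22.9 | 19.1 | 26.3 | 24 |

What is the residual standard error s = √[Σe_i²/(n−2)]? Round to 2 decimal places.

s = 2.72

N=4: ŷ = 8.5 + 1.7·4 = 15.3; e = 15.8 − 15.3 = 0.5
N=5: ŷ = 8.5 + 1.7·5 = 17; e = 14 − 17 = -3
N=6: ŷ = 8.5 + 1.7·6 = 18.7; e = 20.7 − 18.7 = 2
N=7: ŷ = 8.5 + 1.7·7 = 20.4; e = 22.9 − 20.4 = 2.5
N=8: ŷ = 8.5 + 1.7·8 = 22.1; e = 19.1 − 22.1 = -3
N=9: ŷ = 8.5 + 1.7·9 = 23.8; e = 26.3 − 23.8 = 2.5
N=10: ŷ = 8.5 + 1.7·10 = 25.5; e = 24 − 25.5 = -1.5
SSE = 0.25 + 9 + 4 + 6.25 + 9 + 6.25 + 2.25 = 37
s = √(37/5) = √7.4 ≈ 2.72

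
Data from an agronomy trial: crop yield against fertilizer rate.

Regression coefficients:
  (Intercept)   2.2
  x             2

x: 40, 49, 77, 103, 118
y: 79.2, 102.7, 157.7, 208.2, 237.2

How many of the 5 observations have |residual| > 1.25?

x=40: ŷ = 2.2 + 2·40 = 82.2; e = 79.2 − 82.2 = -3
x=49: ŷ = 2.2 + 2·49 = 100.2; e = 102.7 − 100.2 = 2.5
x=77: ŷ = 2.2 + 2·77 = 156.2; e = 157.7 − 156.2 = 1.5
x=103: ŷ = 2.2 + 2·103 = 208.2; e = 208.2 − 208.2 = 0
x=118: ŷ = 2.2 + 2·118 = 238.2; e = 237.2 − 238.2 = -1
|e| > 1.25: x=40 (|e|=3), x=49 (|e|=2.5), x=77 (|e|=1.5) → 3

3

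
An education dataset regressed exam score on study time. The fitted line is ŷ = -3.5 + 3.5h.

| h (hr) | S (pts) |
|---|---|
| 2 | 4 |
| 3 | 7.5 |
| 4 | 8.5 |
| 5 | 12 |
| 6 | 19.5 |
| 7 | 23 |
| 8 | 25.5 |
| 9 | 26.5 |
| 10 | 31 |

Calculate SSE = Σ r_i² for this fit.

h=2: ŷ = -3.5 + 3.5·2 = 3.5; r = 4 − 3.5 = 0.5
h=3: ŷ = -3.5 + 3.5·3 = 7; r = 7.5 − 7 = 0.5
h=4: ŷ = -3.5 + 3.5·4 = 10.5; r = 8.5 − 10.5 = -2
h=5: ŷ = -3.5 + 3.5·5 = 14; r = 12 − 14 = -2
h=6: ŷ = -3.5 + 3.5·6 = 17.5; r = 19.5 − 17.5 = 2
h=7: ŷ = -3.5 + 3.5·7 = 21; r = 23 − 21 = 2
h=8: ŷ = -3.5 + 3.5·8 = 24.5; r = 25.5 − 24.5 = 1
h=9: ŷ = -3.5 + 3.5·9 = 28; r = 26.5 − 28 = -1.5
h=10: ŷ = -3.5 + 3.5·10 = 31.5; r = 31 − 31.5 = -0.5
SSE = 0.25 + 0.25 + 4 + 4 + 4 + 4 + 1 + 2.25 + 0.25 = 20

SSE = 20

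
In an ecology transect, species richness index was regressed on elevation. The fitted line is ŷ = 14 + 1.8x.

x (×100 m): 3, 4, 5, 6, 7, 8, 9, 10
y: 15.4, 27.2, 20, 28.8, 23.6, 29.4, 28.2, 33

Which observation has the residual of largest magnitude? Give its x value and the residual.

x=3: ŷ = 14 + 1.8·3 = 19.4; e = 15.4 − 19.4 = -4
x=4: ŷ = 14 + 1.8·4 = 21.2; e = 27.2 − 21.2 = 6
x=5: ŷ = 14 + 1.8·5 = 23; e = 20 − 23 = -3
x=6: ŷ = 14 + 1.8·6 = 24.8; e = 28.8 − 24.8 = 4
x=7: ŷ = 14 + 1.8·7 = 26.6; e = 23.6 − 26.6 = -3
x=8: ŷ = 14 + 1.8·8 = 28.4; e = 29.4 − 28.4 = 1
x=9: ŷ = 14 + 1.8·9 = 30.2; e = 28.2 − 30.2 = -2
x=10: ŷ = 14 + 1.8·10 = 32; e = 33 − 32 = 1
Largest |e| is 6 at x = 4, residual 6.

x = 4, e = 6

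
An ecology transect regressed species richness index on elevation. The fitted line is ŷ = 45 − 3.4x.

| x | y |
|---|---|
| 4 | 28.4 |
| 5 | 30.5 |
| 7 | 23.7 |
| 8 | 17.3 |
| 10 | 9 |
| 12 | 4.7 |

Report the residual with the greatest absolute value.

e = -3

x=4: ŷ = 45 − 3.4·4 = 31.4; e = 28.4 − 31.4 = -3
x=5: ŷ = 45 − 3.4·5 = 28; e = 30.5 − 28 = 2.5
x=7: ŷ = 45 − 3.4·7 = 21.2; e = 23.7 − 21.2 = 2.5
x=8: ŷ = 45 − 3.4·8 = 17.8; e = 17.3 − 17.8 = -0.5
x=10: ŷ = 45 − 3.4·10 = 11; e = 9 − 11 = -2
x=12: ŷ = 45 − 3.4·12 = 4.2; e = 4.7 − 4.2 = 0.5
Largest |e| is 3 at x = 4, residual -3.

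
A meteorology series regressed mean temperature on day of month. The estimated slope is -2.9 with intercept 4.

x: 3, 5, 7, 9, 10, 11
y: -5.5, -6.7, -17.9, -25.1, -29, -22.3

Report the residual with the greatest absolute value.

r = 5.6

x=3: ŷ = 4 − 2.9·3 = -4.7; r = -5.5 − (-4.7) = -0.8
x=5: ŷ = 4 − 2.9·5 = -10.5; r = -6.7 − (-10.5) = 3.8
x=7: ŷ = 4 − 2.9·7 = -16.3; r = -17.9 − (-16.3) = -1.6
x=9: ŷ = 4 − 2.9·9 = -22.1; r = -25.1 − (-22.1) = -3
x=10: ŷ = 4 − 2.9·10 = -25; r = -29 − (-25) = -4
x=11: ŷ = 4 − 2.9·11 = -27.9; r = -22.3 − (-27.9) = 5.6
Largest |r| is 5.6 at x = 11, residual 5.6.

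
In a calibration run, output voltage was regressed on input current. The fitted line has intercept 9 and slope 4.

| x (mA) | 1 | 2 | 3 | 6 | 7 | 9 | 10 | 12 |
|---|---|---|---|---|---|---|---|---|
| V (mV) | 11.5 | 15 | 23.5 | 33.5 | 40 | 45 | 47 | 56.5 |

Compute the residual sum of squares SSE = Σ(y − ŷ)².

x=1: ŷ = 9 + 4·1 = 13; e = 11.5 − 13 = -1.5
x=2: ŷ = 9 + 4·2 = 17; e = 15 − 17 = -2
x=3: ŷ = 9 + 4·3 = 21; e = 23.5 − 21 = 2.5
x=6: ŷ = 9 + 4·6 = 33; e = 33.5 − 33 = 0.5
x=7: ŷ = 9 + 4·7 = 37; e = 40 − 37 = 3
x=9: ŷ = 9 + 4·9 = 45; e = 45 − 45 = 0
x=10: ŷ = 9 + 4·10 = 49; e = 47 − 49 = -2
x=12: ŷ = 9 + 4·12 = 57; e = 56.5 − 57 = -0.5
SSE = 2.25 + 4 + 6.25 + 0.25 + 9 + 0 + 4 + 0.25 = 26

SSE = 26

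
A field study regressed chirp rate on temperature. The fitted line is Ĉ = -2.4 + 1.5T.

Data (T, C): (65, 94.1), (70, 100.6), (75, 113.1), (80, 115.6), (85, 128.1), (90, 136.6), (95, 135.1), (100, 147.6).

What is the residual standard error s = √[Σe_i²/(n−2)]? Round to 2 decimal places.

T=65: Ĉ = -2.4 + 1.5·65 = 95.1; e = 94.1 − 95.1 = -1
T=70: Ĉ = -2.4 + 1.5·70 = 102.6; e = 100.6 − 102.6 = -2
T=75: Ĉ = -2.4 + 1.5·75 = 110.1; e = 113.1 − 110.1 = 3
T=80: Ĉ = -2.4 + 1.5·80 = 117.6; e = 115.6 − 117.6 = -2
T=85: Ĉ = -2.4 + 1.5·85 = 125.1; e = 128.1 − 125.1 = 3
T=90: Ĉ = -2.4 + 1.5·90 = 132.6; e = 136.6 − 132.6 = 4
T=95: Ĉ = -2.4 + 1.5·95 = 140.1; e = 135.1 − 140.1 = -5
T=100: Ĉ = -2.4 + 1.5·100 = 147.6; e = 147.6 − 147.6 = 0
SSE = 1 + 4 + 9 + 4 + 9 + 16 + 25 + 0 = 68
s = √(68/6) = √11.3333 ≈ 3.37

s = 3.37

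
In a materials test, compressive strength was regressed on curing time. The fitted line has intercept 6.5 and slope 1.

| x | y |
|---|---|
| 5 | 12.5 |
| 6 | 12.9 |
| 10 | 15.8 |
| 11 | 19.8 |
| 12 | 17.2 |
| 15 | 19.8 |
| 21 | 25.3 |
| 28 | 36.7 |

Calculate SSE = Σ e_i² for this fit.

SSE = 21.2

x=5: ŷ = 6.5 + 5 = 11.5; e = 12.5 − 11.5 = 1
x=6: ŷ = 6.5 + 6 = 12.5; e = 12.9 − 12.5 = 0.4
x=10: ŷ = 6.5 + 10 = 16.5; e = 15.8 − 16.5 = -0.7
x=11: ŷ = 6.5 + 11 = 17.5; e = 19.8 − 17.5 = 2.3
x=12: ŷ = 6.5 + 12 = 18.5; e = 17.2 − 18.5 = -1.3
x=15: ŷ = 6.5 + 15 = 21.5; e = 19.8 − 21.5 = -1.7
x=21: ŷ = 6.5 + 21 = 27.5; e = 25.3 − 27.5 = -2.2
x=28: ŷ = 6.5 + 28 = 34.5; e = 36.7 − 34.5 = 2.2
SSE = 1 + 0.16 + 0.49 + 5.29 + 1.69 + 2.89 + 4.84 + 4.84 = 21.2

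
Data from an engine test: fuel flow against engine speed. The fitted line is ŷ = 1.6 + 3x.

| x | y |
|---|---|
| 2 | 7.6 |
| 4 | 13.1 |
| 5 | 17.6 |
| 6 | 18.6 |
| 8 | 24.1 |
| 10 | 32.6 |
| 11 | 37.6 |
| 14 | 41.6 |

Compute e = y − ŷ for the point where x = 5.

e = 1

ŷ = 1.6 + 3·5 = 16.6
e = 17.6 − 16.6 = 1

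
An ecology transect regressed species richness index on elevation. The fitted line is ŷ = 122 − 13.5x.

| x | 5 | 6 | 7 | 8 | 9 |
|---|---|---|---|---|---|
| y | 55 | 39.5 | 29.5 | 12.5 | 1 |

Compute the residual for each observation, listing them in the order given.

x=5: ŷ = 122 − 13.5·5 = 54.5; r = 55 − 54.5 = 0.5
x=6: ŷ = 122 − 13.5·6 = 41; r = 39.5 − 41 = -1.5
x=7: ŷ = 122 − 13.5·7 = 27.5; r = 29.5 − 27.5 = 2
x=8: ŷ = 122 − 13.5·8 = 14; r = 12.5 − 14 = -1.5
x=9: ŷ = 122 − 13.5·9 = 0.5; r = 1 − 0.5 = 0.5

0.5, -1.5, 2, -1.5, 0.5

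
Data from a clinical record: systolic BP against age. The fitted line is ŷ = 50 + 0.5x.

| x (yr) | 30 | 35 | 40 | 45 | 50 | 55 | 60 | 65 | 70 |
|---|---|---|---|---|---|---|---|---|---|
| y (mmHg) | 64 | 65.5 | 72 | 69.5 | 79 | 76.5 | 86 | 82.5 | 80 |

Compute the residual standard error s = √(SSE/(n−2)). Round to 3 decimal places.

s = 3.703

x=30: ŷ = 50 + 0.5·30 = 65; r = 64 − 65 = -1
x=35: ŷ = 50 + 0.5·35 = 67.5; r = 65.5 − 67.5 = -2
x=40: ŷ = 50 + 0.5·40 = 70; r = 72 − 70 = 2
x=45: ŷ = 50 + 0.5·45 = 72.5; r = 69.5 − 72.5 = -3
x=50: ŷ = 50 + 0.5·50 = 75; r = 79 − 75 = 4
x=55: ŷ = 50 + 0.5·55 = 77.5; r = 76.5 − 77.5 = -1
x=60: ŷ = 50 + 0.5·60 = 80; r = 86 − 80 = 6
x=65: ŷ = 50 + 0.5·65 = 82.5; r = 82.5 − 82.5 = 0
x=70: ŷ = 50 + 0.5·70 = 85; r = 80 − 85 = -5
SSE = 1 + 4 + 4 + 9 + 16 + 1 + 36 + 0 + 25 = 96
s = √(96/7) = √13.7143 ≈ 3.703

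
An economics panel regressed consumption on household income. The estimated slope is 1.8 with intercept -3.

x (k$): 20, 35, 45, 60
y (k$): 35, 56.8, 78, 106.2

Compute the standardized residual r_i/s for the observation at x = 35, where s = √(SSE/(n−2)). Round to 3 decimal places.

-1.143

x=20: ŷ = -3 + 1.8·20 = 33; r = 35 − 33 = 2
x=35: ŷ = -3 + 1.8·35 = 60; r = 56.8 − 60 = -3.2
x=45: ŷ = -3 + 1.8·45 = 78; r = 78 − 78 = 0
x=60: ŷ = -3 + 1.8·60 = 105; r = 106.2 − 105 = 1.2
SSE = 4 + 10.24 + 0 + 1.44 = 15.68
s = √(15.68/2) = 2.8
r/s = -3.2 / 2.8 = -1.143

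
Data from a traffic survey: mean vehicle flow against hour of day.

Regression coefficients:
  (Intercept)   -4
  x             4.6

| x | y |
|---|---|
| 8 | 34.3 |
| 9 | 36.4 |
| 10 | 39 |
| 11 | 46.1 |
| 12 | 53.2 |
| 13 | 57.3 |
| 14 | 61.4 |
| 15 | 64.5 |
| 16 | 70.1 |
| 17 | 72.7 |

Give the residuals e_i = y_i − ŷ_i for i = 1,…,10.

x=8: ŷ = -4 + 4.6·8 = 32.8; e = 34.3 − 32.8 = 1.5
x=9: ŷ = -4 + 4.6·9 = 37.4; e = 36.4 − 37.4 = -1
x=10: ŷ = -4 + 4.6·10 = 42; e = 39 − 42 = -3
x=11: ŷ = -4 + 4.6·11 = 46.6; e = 46.1 − 46.6 = -0.5
x=12: ŷ = -4 + 4.6·12 = 51.2; e = 53.2 − 51.2 = 2
x=13: ŷ = -4 + 4.6·13 = 55.8; e = 57.3 − 55.8 = 1.5
x=14: ŷ = -4 + 4.6·14 = 60.4; e = 61.4 − 60.4 = 1
x=15: ŷ = -4 + 4.6·15 = 65; e = 64.5 − 65 = -0.5
x=16: ŷ = -4 + 4.6·16 = 69.6; e = 70.1 − 69.6 = 0.5
x=17: ŷ = -4 + 4.6·17 = 74.2; e = 72.7 − 74.2 = -1.5

1.5, -1, -3, -0.5, 2, 1.5, 1, -0.5, 0.5, -1.5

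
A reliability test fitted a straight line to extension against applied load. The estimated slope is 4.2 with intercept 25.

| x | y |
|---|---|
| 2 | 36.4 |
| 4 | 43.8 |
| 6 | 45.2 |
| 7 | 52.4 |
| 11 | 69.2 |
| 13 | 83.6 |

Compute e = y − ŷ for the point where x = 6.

ŷ = 25 + 4.2·6 = 50.2
e = 45.2 − 50.2 = -5

e = -5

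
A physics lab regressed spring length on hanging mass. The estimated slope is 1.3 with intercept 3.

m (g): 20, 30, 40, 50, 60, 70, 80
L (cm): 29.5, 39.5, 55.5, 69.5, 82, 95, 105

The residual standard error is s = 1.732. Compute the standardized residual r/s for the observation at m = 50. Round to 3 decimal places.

0.866

ŷ = 3 + 1.3·50 = 68
r = 69.5 − 68 = 1.5
r/s = 1.5 / 1.732 = 0.866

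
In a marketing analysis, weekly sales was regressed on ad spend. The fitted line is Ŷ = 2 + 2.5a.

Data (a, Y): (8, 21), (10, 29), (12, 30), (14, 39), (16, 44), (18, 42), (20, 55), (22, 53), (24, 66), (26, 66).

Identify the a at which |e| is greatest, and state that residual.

a = 18, e = -5

a=8: Ŷ = 2 + 2.5·8 = 22; e = 21 − 22 = -1
a=10: Ŷ = 2 + 2.5·10 = 27; e = 29 − 27 = 2
a=12: Ŷ = 2 + 2.5·12 = 32; e = 30 − 32 = -2
a=14: Ŷ = 2 + 2.5·14 = 37; e = 39 − 37 = 2
a=16: Ŷ = 2 + 2.5·16 = 42; e = 44 − 42 = 2
a=18: Ŷ = 2 + 2.5·18 = 47; e = 42 − 47 = -5
a=20: Ŷ = 2 + 2.5·20 = 52; e = 55 − 52 = 3
a=22: Ŷ = 2 + 2.5·22 = 57; e = 53 − 57 = -4
a=24: Ŷ = 2 + 2.5·24 = 62; e = 66 − 62 = 4
a=26: Ŷ = 2 + 2.5·26 = 67; e = 66 − 67 = -1
Largest |e| is 5 at a = 18, residual -5.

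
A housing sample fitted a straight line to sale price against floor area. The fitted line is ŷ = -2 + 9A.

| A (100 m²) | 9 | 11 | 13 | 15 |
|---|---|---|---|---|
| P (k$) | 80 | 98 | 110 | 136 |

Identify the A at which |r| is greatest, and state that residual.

A=9: ŷ = -2 + 9·9 = 79; r = 80 − 79 = 1
A=11: ŷ = -2 + 9·11 = 97; r = 98 − 97 = 1
A=13: ŷ = -2 + 9·13 = 115; r = 110 − 115 = -5
A=15: ŷ = -2 + 9·15 = 133; r = 136 − 133 = 3
Largest |r| is 5 at A = 13, residual -5.

A = 13, r = -5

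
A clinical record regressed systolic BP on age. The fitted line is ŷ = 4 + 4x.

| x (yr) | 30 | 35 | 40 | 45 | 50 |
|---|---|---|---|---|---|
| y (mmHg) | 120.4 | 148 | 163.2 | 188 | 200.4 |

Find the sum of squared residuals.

SSE = 58.56

x=30: ŷ = 4 + 4·30 = 124; r = 120.4 − 124 = -3.6
x=35: ŷ = 4 + 4·35 = 144; r = 148 − 144 = 4
x=40: ŷ = 4 + 4·40 = 164; r = 163.2 − 164 = -0.8
x=45: ŷ = 4 + 4·45 = 184; r = 188 − 184 = 4
x=50: ŷ = 4 + 4·50 = 204; r = 200.4 − 204 = -3.6
SSE = 12.96 + 16 + 0.64 + 16 + 12.96 = 58.56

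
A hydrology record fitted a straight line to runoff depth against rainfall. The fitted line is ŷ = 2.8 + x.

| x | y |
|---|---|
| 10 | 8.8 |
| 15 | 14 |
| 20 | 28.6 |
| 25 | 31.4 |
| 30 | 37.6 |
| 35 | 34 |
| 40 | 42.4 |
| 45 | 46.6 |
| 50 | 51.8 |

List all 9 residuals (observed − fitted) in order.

-4, -3.8, 5.8, 3.6, 4.8, -3.8, -0.4, -1.2, -1

x=10: ŷ = 2.8 + 10 = 12.8; e = 8.8 − 12.8 = -4
x=15: ŷ = 2.8 + 15 = 17.8; e = 14 − 17.8 = -3.8
x=20: ŷ = 2.8 + 20 = 22.8; e = 28.6 − 22.8 = 5.8
x=25: ŷ = 2.8 + 25 = 27.8; e = 31.4 − 27.8 = 3.6
x=30: ŷ = 2.8 + 30 = 32.8; e = 37.6 − 32.8 = 4.8
x=35: ŷ = 2.8 + 35 = 37.8; e = 34 − 37.8 = -3.8
x=40: ŷ = 2.8 + 40 = 42.8; e = 42.4 − 42.8 = -0.4
x=45: ŷ = 2.8 + 45 = 47.8; e = 46.6 − 47.8 = -1.2
x=50: ŷ = 2.8 + 50 = 52.8; e = 51.8 − 52.8 = -1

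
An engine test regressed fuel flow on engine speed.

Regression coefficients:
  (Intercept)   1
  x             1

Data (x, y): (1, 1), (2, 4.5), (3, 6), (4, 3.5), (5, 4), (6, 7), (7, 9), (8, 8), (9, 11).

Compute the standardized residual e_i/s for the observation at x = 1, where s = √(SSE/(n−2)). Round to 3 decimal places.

-0.651

x=1: ŷ = 1 + 1 = 2; e = 1 − 2 = -1
x=2: ŷ = 1 + 2 = 3; e = 4.5 − 3 = 1.5
x=3: ŷ = 1 + 3 = 4; e = 6 − 4 = 2
x=4: ŷ = 1 + 4 = 5; e = 3.5 − 5 = -1.5
x=5: ŷ = 1 + 5 = 6; e = 4 − 6 = -2
x=6: ŷ = 1 + 6 = 7; e = 7 − 7 = 0
x=7: ŷ = 1 + 7 = 8; e = 9 − 8 = 1
x=8: ŷ = 1 + 8 = 9; e = 8 − 9 = -1
x=9: ŷ = 1 + 9 = 10; e = 11 − 10 = 1
SSE = 1 + 2.25 + 4 + 2.25 + 4 + 0 + 1 + 1 + 1 = 16.5
s = √(16.5/7) = 1.5353
e/s = -1 / 1.5353 = -0.651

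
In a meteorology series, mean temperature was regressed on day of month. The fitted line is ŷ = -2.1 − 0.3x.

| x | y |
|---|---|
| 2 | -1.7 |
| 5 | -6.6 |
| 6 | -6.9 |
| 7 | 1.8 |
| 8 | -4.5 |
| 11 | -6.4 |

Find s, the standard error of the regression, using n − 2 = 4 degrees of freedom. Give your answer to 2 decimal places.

x=2: ŷ = -2.1 − 0.3·2 = -2.7; e = -1.7 − (-2.7) = 1
x=5: ŷ = -2.1 − 0.3·5 = -3.6; e = -6.6 − (-3.6) = -3
x=6: ŷ = -2.1 − 0.3·6 = -3.9; e = -6.9 − (-3.9) = -3
x=7: ŷ = -2.1 − 0.3·7 = -4.2; e = 1.8 − (-4.2) = 6
x=8: ŷ = -2.1 − 0.3·8 = -4.5; e = -4.5 − (-4.5) = 0
x=11: ŷ = -2.1 − 0.3·11 = -5.4; e = -6.4 − (-5.4) = -1
SSE = 1 + 9 + 9 + 36 + 0 + 1 = 56
s = √(56/4) = √14 ≈ 3.74

s = 3.74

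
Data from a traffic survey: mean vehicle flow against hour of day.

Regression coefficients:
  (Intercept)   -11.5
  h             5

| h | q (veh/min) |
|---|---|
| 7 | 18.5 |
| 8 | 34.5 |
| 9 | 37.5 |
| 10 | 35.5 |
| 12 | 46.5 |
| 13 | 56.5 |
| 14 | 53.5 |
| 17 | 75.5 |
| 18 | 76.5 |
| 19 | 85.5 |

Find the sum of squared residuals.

h=7: q̂ = -11.5 + 5·7 = 23.5; r = 18.5 − 23.5 = -5
h=8: q̂ = -11.5 + 5·8 = 28.5; r = 34.5 − 28.5 = 6
h=9: q̂ = -11.5 + 5·9 = 33.5; r = 37.5 − 33.5 = 4
h=10: q̂ = -11.5 + 5·10 = 38.5; r = 35.5 − 38.5 = -3
h=12: q̂ = -11.5 + 5·12 = 48.5; r = 46.5 − 48.5 = -2
h=13: q̂ = -11.5 + 5·13 = 53.5; r = 56.5 − 53.5 = 3
h=14: q̂ = -11.5 + 5·14 = 58.5; r = 53.5 − 58.5 = -5
h=17: q̂ = -11.5 + 5·17 = 73.5; r = 75.5 − 73.5 = 2
h=18: q̂ = -11.5 + 5·18 = 78.5; r = 76.5 − 78.5 = -2
h=19: q̂ = -11.5 + 5·19 = 83.5; r = 85.5 − 83.5 = 2
SSE = 25 + 36 + 16 + 9 + 4 + 9 + 25 + 4 + 4 + 4 = 136

SSE = 136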